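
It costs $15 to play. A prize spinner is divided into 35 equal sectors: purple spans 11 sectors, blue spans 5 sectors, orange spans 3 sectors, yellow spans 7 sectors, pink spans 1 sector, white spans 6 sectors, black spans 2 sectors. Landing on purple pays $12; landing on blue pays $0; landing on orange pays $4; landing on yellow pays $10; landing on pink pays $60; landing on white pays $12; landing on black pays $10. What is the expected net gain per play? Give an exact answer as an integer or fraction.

-159/35 dollars

E[payout] = (11/35)·12 + (5/35)·0 + (3/35)·4 + (7/35)·10 + (1/35)·60 + (6/35)·12 + (2/35)·10 = 366/35
Expected profit = 366/35 − 15 = -159/35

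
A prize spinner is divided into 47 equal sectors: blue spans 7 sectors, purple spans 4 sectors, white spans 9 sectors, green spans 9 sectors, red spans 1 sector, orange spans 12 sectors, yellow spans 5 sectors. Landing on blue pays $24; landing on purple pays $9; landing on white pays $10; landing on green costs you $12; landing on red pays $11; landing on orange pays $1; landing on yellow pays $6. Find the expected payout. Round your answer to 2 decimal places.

E[payout] = (7/47)·24 + (4/47)·9 + (9/47)·10 + (9/47)·(-12) + (1/47)·11 + (12/47)·1 + (5/47)·6 = 239/47
≈ $5.09

$5.09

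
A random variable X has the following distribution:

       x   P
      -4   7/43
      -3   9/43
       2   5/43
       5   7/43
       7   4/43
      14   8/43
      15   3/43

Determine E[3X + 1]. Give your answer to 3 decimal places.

E[3x+1] = (7/43)·(-11) + (9/43)·(-8) + (5/43)·7 + (7/43)·16 + (4/43)·22 + (8/43)·43 + (3/43)·46
     = 568/43 ≈ 13.209

13.209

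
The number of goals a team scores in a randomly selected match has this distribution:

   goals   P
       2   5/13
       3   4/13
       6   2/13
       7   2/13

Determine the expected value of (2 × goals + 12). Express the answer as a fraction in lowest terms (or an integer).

E[2x+12] = (5/13)·16 + (4/13)·18 + (2/13)·24 + (2/13)·26
     = 252/13

252/13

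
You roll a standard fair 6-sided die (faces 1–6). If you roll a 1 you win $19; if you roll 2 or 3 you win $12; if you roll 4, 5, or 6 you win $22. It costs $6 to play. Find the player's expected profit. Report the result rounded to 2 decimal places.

$12.17

E[payout] = (1/3)·12 + (1/6)·19 + (1/2)·22 = 109/6
Expected profit = 109/6 − 6 = 73/6 ≈ $12.17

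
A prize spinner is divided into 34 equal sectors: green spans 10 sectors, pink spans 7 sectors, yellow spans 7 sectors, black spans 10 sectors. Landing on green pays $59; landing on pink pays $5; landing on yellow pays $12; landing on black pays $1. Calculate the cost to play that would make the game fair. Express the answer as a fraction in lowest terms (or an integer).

E[payout] = (10/34)·59 + (7/34)·5 + (7/34)·12 + (10/34)·1 = 719/34
Fair fee = E[payout] = 719/34

719/34 dollars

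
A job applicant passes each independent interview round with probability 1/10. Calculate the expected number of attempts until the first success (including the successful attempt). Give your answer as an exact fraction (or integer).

For a geometric distribution, E[trials] = 1/p = 1/(1/10) = 10.

10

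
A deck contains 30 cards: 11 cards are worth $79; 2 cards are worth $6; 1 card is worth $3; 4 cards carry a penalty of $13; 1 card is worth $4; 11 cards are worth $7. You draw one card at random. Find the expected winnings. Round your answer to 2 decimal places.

E[payout] = (11/30)·79 + (2/30)·6 + (1/30)·3 + (4/30)·(-13) + (1/30)·4 + (11/30)·7 = 913/30
≈ $30.43

$30.43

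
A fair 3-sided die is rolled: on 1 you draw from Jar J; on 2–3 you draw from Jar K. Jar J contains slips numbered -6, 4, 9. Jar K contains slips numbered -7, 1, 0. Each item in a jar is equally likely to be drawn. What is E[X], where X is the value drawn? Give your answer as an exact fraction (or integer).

E[X | Jar J] = (-6 + 4 + 9)/3 = 7/3
E[X | Jar K] = (-7 + 1 + 0)/3 = -2
E[X] = (1/3)·7/3 + (2/3)·(-2) = -5/9

-5/9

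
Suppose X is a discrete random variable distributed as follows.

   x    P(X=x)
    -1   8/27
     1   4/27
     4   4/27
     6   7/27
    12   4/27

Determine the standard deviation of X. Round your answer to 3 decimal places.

E[X] = 34/9, E[X²] = 904/27
Var(X) = E[X²] − (E[X])² = 904/27 − 1156/81 = 1556/81
SD(X) = √(1556/81) ≈ 4.383

4.383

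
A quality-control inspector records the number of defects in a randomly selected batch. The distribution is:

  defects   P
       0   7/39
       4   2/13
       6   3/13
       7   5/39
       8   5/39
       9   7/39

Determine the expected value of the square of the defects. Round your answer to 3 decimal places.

39.795

E[X²] = (7/39)·0 + (2/13)·16 + (3/13)·36 + (5/39)·49 + (5/39)·64 + (7/39)·81
     = 1552/39 ≈ 39.795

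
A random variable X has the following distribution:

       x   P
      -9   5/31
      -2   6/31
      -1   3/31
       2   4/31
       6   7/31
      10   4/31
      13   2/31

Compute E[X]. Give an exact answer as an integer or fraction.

E[X] = (5/31)·(-9) + (6/31)·(-2) + (3/31)·(-1) + (4/31)·2 + (7/31)·6 + (4/31)·10 + (2/31)·13
     = 56/31

56/31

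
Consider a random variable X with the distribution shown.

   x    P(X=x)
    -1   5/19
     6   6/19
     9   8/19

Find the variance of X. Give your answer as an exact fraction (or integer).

E[X] = (5/19)·(-1) + (6/19)·6 + (8/19)·9 = 103/19
E[X²] = (5/19)·1 + (6/19)·36 + (8/19)·81 = 869/19
Var(X) = 869/19 − (103/19)² = 5902/361

5902/361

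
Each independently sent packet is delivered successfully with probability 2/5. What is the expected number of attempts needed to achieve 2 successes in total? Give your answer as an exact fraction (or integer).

5

By linearity (sum of 2 independent geometric waits), E[trials] = 2/p = 2/(2/5) = 5.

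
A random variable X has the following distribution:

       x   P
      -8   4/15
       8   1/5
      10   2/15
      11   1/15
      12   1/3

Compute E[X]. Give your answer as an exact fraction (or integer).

E[X] = (4/15)·(-8) + (1/5)·8 + (2/15)·10 + (1/15)·11 + (1/3)·12
     = 83/15

83/15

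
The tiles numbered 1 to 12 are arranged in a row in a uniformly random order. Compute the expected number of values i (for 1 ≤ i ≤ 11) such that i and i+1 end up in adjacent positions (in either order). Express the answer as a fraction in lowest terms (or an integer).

11/6

For each i ∈ {1,…,11}, let Xᵢ = 1 if i and i+1 are adjacent. P(Xᵢ=1) = 2·(12−1)!/12! = 2/12.
By linearity, E[ΣXᵢ] = (11)·(2/12) = 11/6.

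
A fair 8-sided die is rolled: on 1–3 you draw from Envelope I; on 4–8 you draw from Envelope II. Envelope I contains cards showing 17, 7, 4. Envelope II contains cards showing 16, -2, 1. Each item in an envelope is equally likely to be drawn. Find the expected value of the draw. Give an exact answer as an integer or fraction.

53/8

E[X | Envelope I] = (17 + 7 + 4)/3 = 28/3
E[X | Envelope II] = (16 − 2 + 1)/3 = 5
E[X] = (3/8)·28/3 + (5/8)·5 = 53/8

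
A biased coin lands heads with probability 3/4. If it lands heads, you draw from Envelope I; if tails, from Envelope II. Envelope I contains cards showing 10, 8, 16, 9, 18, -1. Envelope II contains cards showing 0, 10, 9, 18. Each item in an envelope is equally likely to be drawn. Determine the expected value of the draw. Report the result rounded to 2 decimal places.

9.81

E[X | Envelope I] = (10 + 8 + 16 + 9 + 18 − 1)/6 = 10
E[X | Envelope II] = (0 + 10 + 9 + 18)/4 = 37/4
E[X] = (3/4)·10 + (1/4)·37/4 = 157/16 ≈ 9.81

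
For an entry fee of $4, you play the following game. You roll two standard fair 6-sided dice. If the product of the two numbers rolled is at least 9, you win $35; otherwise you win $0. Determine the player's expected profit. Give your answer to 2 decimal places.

$15.44

E[payout] = (4/9)·0 + (5/9)·35 = 175/9
Expected profit = 175/9 − 4 = 139/9 ≈ $15.44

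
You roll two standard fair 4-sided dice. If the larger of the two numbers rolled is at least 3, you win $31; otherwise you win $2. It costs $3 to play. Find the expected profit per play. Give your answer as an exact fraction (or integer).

E[payout] = (1/4)·2 + (3/4)·31 = 95/4
Expected profit = 95/4 − 3 = 83/4

83/4 dollars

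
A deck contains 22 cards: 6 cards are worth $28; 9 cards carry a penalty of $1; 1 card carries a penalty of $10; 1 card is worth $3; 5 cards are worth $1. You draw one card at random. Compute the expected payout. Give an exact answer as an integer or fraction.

157/22 dollars

E[payout] = (6/22)·28 + (9/22)·(-1) + (1/22)·(-10) + (1/22)·3 + (5/22)·1 = 157/22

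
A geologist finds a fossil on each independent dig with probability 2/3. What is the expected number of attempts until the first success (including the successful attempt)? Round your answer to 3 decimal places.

1.500

For a geometric distribution, E[trials] = 1/p = 1/(2/3) = 3/2.
≈ 1.500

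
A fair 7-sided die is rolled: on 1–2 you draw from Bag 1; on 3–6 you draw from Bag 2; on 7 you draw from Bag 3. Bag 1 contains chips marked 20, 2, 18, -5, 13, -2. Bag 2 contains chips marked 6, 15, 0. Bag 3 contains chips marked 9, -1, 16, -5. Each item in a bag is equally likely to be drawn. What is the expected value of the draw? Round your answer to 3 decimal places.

E[X | Bag 1] = (20 + 2 + 18 − 5 + 13 − 2)/6 = 23/3
E[X | Bag 2] = (6 + 15 + 0)/3 = 7
E[X | Bag 3] = (9 − 1 + 16 − 5)/4 = 19/4
E[X] = (2/7)·23/3 + (4/7)·7 + (1/7)·19/4 = 577/84 ≈ 6.869

6.869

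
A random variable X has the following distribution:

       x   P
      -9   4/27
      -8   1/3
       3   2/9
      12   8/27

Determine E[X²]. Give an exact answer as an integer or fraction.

78

E[X²] = (4/27)·81 + (1/3)·64 + (2/9)·9 + (8/27)·144
     = 78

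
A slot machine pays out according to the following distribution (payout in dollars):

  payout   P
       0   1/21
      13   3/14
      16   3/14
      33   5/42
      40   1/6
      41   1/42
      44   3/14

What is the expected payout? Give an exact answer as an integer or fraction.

381/14 dollars

E[X] = (1/21)·0 + (3/14)·13 + (3/14)·16 + (5/42)·33 + (1/6)·40 + (1/42)·41 + (3/14)·44
     = 381/14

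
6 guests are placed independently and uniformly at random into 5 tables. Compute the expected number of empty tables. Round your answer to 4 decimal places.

1.3107

Let Xⱼ=1 if table j is empty. P(Xⱼ=1) = ((5-1)/5)^6 = 4096/15625.
By linearity, E[#empty] = 5·4096/15625 = 4096/3125.
≈ 1.3107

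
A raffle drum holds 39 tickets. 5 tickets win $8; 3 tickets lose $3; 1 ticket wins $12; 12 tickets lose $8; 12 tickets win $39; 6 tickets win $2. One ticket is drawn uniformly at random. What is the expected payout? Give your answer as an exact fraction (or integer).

E[payout] = (5/39)·8 + (3/39)·(-3) + (1/39)·12 + (12/39)·(-8) + (12/39)·39 + (6/39)·2 = 427/39

427/39 dollars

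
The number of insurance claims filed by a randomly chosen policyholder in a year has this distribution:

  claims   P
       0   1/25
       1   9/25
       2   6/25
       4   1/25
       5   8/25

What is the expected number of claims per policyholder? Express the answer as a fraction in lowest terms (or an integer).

E[X] = (1/25)·0 + (9/25)·1 + (6/25)·2 + (1/25)·4 + (8/25)·5
     = 13/5

13/5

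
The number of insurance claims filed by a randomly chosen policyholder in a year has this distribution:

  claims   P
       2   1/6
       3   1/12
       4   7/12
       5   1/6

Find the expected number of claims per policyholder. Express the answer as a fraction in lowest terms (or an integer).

15/4

E[X] = (1/6)·2 + (1/12)·3 + (7/12)·4 + (1/6)·5
     = 15/4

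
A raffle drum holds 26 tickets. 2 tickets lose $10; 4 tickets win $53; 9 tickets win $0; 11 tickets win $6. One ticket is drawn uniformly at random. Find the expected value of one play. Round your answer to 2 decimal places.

$9.92

E[payout] = (2/26)·(-10) + (4/26)·53 + (9/26)·0 + (11/26)·6 = 129/13
≈ $9.92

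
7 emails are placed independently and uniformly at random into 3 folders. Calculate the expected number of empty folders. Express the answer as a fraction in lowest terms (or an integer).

128/729

Let Xⱼ=1 if folder j is empty. P(Xⱼ=1) = ((3-1)/3)^7 = 128/2187.
By linearity, E[#empty] = 3·128/2187 = 128/729.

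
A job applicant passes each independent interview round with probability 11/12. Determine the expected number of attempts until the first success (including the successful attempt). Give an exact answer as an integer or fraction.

12/11

For a geometric distribution, E[trials] = 1/p = 1/(11/12) = 12/11.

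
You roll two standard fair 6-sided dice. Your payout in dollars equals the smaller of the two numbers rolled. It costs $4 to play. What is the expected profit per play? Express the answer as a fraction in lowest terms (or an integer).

-53/36 dollars

Distribution of the smaller of the two numbers rolled: 1 w.p. 11/36, 2 w.p. 1/4, 3 w.p. 7/36, 4 w.p. 5/36, 5 w.p. 1/12, 6 w.p. 1/36
E[payout] = (11/36)·1 + (1/4)·2 + (7/36)·3 + (5/36)·4 + (1/12)·5 + (1/36)·6 = 91/36
Expected profit = 91/36 − 4 = -53/36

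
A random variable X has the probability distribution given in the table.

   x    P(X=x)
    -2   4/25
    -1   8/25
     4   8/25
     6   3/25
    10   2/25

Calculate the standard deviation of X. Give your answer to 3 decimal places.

E[X] = 54/25, E[X²] = 92/5
Var(X) = E[X²] − (E[X])² = 92/5 − 2916/625 = 8584/625
SD(X) = √(8584/625) ≈ 3.706

3.706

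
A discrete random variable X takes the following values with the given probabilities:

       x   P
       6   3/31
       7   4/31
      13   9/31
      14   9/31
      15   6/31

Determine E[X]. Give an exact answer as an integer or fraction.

379/31

E[X] = (3/31)·6 + (4/31)·7 + (9/31)·13 + (9/31)·14 + (6/31)·15
     = 379/31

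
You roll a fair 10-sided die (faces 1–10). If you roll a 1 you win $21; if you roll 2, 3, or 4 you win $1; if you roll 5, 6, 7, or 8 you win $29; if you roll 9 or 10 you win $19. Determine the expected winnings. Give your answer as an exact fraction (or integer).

89/5 dollars

E[payout] = (3/10)·1 + (1/5)·19 + (1/10)·21 + (2/5)·29 = 89/5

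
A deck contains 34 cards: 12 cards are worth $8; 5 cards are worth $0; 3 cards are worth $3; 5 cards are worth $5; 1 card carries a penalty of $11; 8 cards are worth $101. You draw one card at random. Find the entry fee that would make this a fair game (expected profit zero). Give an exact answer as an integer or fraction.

E[payout] = (12/34)·8 + (5/34)·0 + (3/34)·3 + (5/34)·5 + (1/34)·(-11) + (8/34)·101 = 927/34
Fair fee = E[payout] = 927/34

927/34 dollars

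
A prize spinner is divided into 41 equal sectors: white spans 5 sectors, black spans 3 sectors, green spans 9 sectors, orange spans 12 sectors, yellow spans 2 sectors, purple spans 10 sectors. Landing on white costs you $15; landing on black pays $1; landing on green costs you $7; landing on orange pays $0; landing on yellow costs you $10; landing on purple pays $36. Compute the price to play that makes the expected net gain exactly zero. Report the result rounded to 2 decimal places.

E[payout] = (5/41)·(-15) + (3/41)·1 + (9/41)·(-7) + (12/41)·0 + (2/41)·(-10) + (10/41)·36 = 5
Fair fee = E[payout] = 5 ≈ $5.00

$5.00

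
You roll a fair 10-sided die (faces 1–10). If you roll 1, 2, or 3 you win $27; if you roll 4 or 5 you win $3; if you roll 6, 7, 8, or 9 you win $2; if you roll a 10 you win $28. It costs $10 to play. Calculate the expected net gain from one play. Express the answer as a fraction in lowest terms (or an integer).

E[payout] = (2/5)·2 + (1/5)·3 + (3/10)·27 + (1/10)·28 = 123/10
Expected profit = 123/10 − 10 = 23/10

23/10 dollars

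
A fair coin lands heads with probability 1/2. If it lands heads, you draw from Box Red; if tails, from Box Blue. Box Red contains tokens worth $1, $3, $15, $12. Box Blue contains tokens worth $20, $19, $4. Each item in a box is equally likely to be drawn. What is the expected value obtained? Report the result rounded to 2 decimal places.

E[X | Box Red] = (1 + 3 + 15 + 12)/4 = 31/4
E[X | Box Blue] = (20 + 19 + 4)/3 = 43/3
E[X] = (1/2)·31/4 + (1/2)·43/3 = 265/24 ≈ 11.04

$11.04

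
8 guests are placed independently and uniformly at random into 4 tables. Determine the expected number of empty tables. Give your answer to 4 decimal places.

0.4005

Let Xⱼ=1 if table j is empty. P(Xⱼ=1) = ((4-1)/4)^8 = 6561/65536.
By linearity, E[#empty] = 4·6561/65536 = 6561/16384.
≈ 0.4005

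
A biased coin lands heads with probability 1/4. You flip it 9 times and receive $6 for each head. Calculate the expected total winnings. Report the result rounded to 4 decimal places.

$13.5000

E[#heads] = 9·1/4 = 9/4 (linearity over flips).
E[winnings] = 6·9/4 = 27/2.
≈ 13.5000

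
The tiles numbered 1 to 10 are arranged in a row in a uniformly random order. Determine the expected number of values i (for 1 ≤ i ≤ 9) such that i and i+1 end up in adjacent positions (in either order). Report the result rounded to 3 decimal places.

1.800

For each i ∈ {1,…,9}, let Xᵢ = 1 if i and i+1 are adjacent. P(Xᵢ=1) = 2·(10−1)!/10! = 2/10.
By linearity, E[ΣXᵢ] = (9)·(2/10) = 9/5.
≈ 1.800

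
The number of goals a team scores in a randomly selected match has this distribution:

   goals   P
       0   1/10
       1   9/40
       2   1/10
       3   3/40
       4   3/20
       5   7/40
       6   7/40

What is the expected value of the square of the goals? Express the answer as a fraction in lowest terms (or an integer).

E[X²] = (1/10)·0 + (9/40)·1 + (1/10)·4 + (3/40)·9 + (3/20)·16 + (7/40)·25 + (7/40)·36
     = 115/8

115/8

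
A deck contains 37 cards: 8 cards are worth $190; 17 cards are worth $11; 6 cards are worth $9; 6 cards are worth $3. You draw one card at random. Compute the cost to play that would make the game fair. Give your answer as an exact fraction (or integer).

1779/37 dollars

E[payout] = (8/37)·190 + (17/37)·11 + (6/37)·9 + (6/37)·3 = 1779/37
Fair fee = E[payout] = 1779/37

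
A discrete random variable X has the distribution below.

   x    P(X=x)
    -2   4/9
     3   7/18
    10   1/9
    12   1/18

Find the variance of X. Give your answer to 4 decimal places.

E[X] = (4/9)·(-2) + (7/18)·3 + (1/9)·10 + (1/18)·12 = 37/18
E[X²] = (4/9)·4 + (7/18)·9 + (1/9)·100 + (1/18)·144 = 439/18
Var(X) = 439/18 − (37/18)² = 6533/324 ≈ 20.1636

20.1636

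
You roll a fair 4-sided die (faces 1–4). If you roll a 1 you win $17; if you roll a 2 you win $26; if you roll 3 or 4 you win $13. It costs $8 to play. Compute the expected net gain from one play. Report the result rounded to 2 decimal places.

$9.25

E[payout] = (1/2)·13 + (1/4)·17 + (1/4)·26 = 69/4
Expected profit = 69/4 − 8 = 37/4 ≈ $9.25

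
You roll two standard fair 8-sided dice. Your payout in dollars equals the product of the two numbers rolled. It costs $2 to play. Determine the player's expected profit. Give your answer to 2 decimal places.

$18.25

Distribution of the product of the two numbers rolled: 1 w.p. 1/64, 2 w.p. 1/32, 3 w.p. 1/32, 4 w.p. 3/64, 5 w.p. 1/32, 6 w.p. 1/16, …
E[payout] = (1/64)·1 + (1/32)·2 + (1/32)·3 + (3/64)·4 + (1/32)·5 + (1/16)·6 + (1/32)·7 + (1/16)·8 + (1/64)·9 + (1/32)·10 + (1/16)·12 + (1/32)·14 + (1/32)·15 + (3/64)·16 + (1/32)·18 + (1/32)·20 + (1/32)·21 + (1/16)·24 + (1/64)·25 + (1/32)·28 + (1/32)·30 + (1/32)·32 + (1/32)·35 + (1/64)·36 + (1/32)·40 + (1/32)·42 + (1/32)·48 + (1/64)·49 + (1/32)·56 + (1/64)·64 = 81/4
Expected profit = 81/4 − 2 = 73/4 ≈ $18.25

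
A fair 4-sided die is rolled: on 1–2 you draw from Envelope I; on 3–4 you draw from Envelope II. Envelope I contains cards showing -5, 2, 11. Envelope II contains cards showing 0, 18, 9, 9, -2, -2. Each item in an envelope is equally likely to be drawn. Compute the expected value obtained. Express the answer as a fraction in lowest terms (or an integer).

4

E[X | Envelope I] = (-5 + 2 + 11)/3 = 8/3
E[X | Envelope II] = (0 + 18 + 9 + 9 − 2 − 2)/6 = 16/3
E[X] = (1/2)·8/3 + (1/2)·16/3 = 4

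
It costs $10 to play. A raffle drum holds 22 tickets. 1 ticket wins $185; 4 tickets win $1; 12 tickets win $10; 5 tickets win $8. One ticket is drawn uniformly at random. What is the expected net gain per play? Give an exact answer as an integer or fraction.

129/22 dollars

E[payout] = (1/22)·185 + (4/22)·1 + (12/22)·10 + (5/22)·8 = 349/22
Expected profit = 349/22 − 10 = 129/22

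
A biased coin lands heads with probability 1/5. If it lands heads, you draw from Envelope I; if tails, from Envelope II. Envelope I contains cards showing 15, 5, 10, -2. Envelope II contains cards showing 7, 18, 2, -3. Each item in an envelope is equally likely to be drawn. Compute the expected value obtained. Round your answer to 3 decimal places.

E[X | Envelope I] = (15 + 5 + 10 − 2)/4 = 7
E[X | Envelope II] = (7 + 18 + 2 − 3)/4 = 6
E[X] = (1/5)·7 + (4/5)·6 = 31/5 ≈ 6.200

6.200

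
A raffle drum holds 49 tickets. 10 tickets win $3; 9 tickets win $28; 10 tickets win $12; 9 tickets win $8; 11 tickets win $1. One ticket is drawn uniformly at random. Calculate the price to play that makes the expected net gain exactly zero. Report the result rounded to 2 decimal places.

$9.90

E[payout] = (10/49)·3 + (9/49)·28 + (10/49)·12 + (9/49)·8 + (11/49)·1 = 485/49
Fair fee = E[payout] = 485/49 ≈ $9.90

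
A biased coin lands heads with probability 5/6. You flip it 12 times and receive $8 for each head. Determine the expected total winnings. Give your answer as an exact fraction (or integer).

$80

E[#heads] = 12·5/6 = 10 (linearity over flips).
E[winnings] = 8·10 = 80.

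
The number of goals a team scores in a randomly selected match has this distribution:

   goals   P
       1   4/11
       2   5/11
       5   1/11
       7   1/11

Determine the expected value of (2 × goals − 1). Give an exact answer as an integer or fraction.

41/11

E[2x-1] = (4/11)·1 + (5/11)·3 + (1/11)·9 + (1/11)·13
     = 41/11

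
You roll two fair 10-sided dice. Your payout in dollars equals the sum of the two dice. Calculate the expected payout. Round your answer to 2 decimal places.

$11.00

Distribution of the sum of the two dice: 2 w.p. 1/100, 3 w.p. 1/50, 4 w.p. 3/100, 5 w.p. 1/25, 6 w.p. 1/20, 7 w.p. 3/50, …
E[payout] = (1/100)·2 + (1/50)·3 + (3/100)·4 + (1/25)·5 + (1/20)·6 + (3/50)·7 + (7/100)·8 + (2/25)·9 + (9/100)·10 + (1/10)·11 + (9/100)·12 + (2/25)·13 + (7/100)·14 + (3/50)·15 + (1/20)·16 + (1/25)·17 + (3/100)·18 + (1/50)·19 + (1/100)·20 = 11
≈ $11.00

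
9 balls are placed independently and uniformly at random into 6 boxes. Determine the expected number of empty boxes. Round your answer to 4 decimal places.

Let Xⱼ=1 if box j is empty. P(Xⱼ=1) = ((6-1)/6)^9 = 1953125/10077696.
By linearity, E[#empty] = 6·1953125/10077696 = 1953125/1679616.
≈ 1.1628

1.1628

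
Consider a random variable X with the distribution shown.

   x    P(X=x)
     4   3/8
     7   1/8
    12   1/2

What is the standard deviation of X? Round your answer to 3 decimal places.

E[X] = 67/8, E[X²] = 673/8
Var(X) = E[X²] − (E[X])² = 673/8 − 4489/64 = 895/64
SD(X) = √(895/64) ≈ 3.740

3.740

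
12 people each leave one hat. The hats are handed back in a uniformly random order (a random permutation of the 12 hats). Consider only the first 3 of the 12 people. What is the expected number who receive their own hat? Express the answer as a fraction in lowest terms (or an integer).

Let Xᵢ = 1 if person i gets their own hat. For each i, P(Xᵢ=1) = 1/12.
By linearity of expectation, E[X₁+…+X_3] = 3·(1/12) = 1/4.

1/4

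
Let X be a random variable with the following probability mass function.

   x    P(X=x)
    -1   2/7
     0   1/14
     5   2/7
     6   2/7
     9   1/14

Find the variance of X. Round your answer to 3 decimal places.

E[X] = (2/7)·(-1) + (1/14)·0 + (2/7)·5 + (2/7)·6 + (1/14)·9 = 7/2
E[X²] = (2/7)·1 + (1/14)·0 + (2/7)·25 + (2/7)·36 + (1/14)·81 = 47/2
Var(X) = 47/2 − (7/2)² = 45/4 ≈ 11.250

11.250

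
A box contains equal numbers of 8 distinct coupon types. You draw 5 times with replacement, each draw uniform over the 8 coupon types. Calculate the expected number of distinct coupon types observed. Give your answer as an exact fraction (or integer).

15961/4096

Let Xⱼ=1 if type j appears at least once. P(Xⱼ=1) = 1 − ((8−1)/8)^5 = 15961/32768.
E[#distinct] = 8·15961/32768 = 15961/4096.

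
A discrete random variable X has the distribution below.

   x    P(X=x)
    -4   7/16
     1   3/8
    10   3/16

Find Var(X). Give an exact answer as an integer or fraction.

E[X] = (7/16)·(-4) + (3/8)·1 + (3/16)·10 = 1/2
E[X²] = (7/16)·16 + (3/8)·1 + (3/16)·100 = 209/8
Var(X) = 209/8 − (1/2)² = 207/8

207/8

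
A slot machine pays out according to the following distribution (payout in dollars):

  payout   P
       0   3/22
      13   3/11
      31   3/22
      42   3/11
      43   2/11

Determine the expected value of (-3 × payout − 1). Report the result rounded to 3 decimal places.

E[-3x-1] = (3/22)·(-1) + (3/11)·(-40) + (3/22)·(-94) + (3/11)·(-127) + (2/11)·(-130)
     = -1807/22 ≈ -82.136

-82.136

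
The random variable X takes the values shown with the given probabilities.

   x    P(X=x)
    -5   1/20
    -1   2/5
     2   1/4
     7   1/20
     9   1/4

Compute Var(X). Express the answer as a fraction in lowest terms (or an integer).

E[X] = (1/20)·(-5) + (2/5)·(-1) + (1/4)·2 + (1/20)·7 + (1/4)·9 = 49/20
E[X²] = (1/20)·25 + (2/5)·1 + (1/4)·4 + (1/20)·49 + (1/4)·81 = 507/20
Var(X) = 507/20 − (49/20)² = 7739/400

7739/400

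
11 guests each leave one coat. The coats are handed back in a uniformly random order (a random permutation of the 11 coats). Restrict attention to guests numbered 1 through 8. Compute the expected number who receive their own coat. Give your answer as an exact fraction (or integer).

8/11

Let Xᵢ = 1 if person i gets their own coat. For each i, P(Xᵢ=1) = 1/11.
By linearity of expectation, E[X₁+…+X_8] = 8·(1/11) = 8/11.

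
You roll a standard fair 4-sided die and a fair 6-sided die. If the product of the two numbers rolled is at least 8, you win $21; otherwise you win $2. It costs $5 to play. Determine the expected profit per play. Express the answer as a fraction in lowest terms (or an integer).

13/2 dollars

E[payout] = (1/2)·2 + (1/2)·21 = 23/2
Expected profit = 23/2 − 5 = 13/2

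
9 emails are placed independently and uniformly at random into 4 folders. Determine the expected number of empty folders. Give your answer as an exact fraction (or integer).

19683/65536

Let Xⱼ=1 if folder j is empty. P(Xⱼ=1) = ((4-1)/4)^9 = 19683/262144.
By linearity, E[#empty] = 4·19683/262144 = 19683/65536.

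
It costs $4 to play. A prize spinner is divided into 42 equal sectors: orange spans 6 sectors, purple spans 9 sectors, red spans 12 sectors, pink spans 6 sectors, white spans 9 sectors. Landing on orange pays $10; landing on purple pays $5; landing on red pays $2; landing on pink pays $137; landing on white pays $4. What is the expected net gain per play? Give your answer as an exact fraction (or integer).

39/2 dollars

E[payout] = (6/42)·10 + (9/42)·5 + (12/42)·2 + (6/42)·137 + (9/42)·4 = 47/2
Expected profit = 47/2 − 4 = 39/2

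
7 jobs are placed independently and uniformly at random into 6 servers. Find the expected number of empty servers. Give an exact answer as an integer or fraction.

78125/46656

Let Xⱼ=1 if server j is empty. P(Xⱼ=1) = ((6-1)/6)^7 = 78125/279936.
By linearity, E[#empty] = 6·78125/279936 = 78125/46656.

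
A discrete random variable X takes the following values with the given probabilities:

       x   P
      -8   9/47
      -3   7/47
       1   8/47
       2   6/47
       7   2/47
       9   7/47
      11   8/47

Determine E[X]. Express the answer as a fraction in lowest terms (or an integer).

E[X] = (9/47)·(-8) + (7/47)·(-3) + (8/47)·1 + (6/47)·2 + (2/47)·7 + (7/47)·9 + (8/47)·11
     = 92/47

92/47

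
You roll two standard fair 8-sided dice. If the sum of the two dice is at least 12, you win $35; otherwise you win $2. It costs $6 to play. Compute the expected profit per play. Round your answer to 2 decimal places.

$3.73

E[payout] = (49/64)·2 + (15/64)·35 = 623/64
Expected profit = 623/64 − 6 = 239/64 ≈ $3.73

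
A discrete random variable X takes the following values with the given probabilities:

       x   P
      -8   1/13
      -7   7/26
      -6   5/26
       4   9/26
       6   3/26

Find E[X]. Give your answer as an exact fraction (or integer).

E[X] = (1/13)·(-8) + (7/26)·(-7) + (5/26)·(-6) + (9/26)·4 + (3/26)·6
     = -41/26

-41/26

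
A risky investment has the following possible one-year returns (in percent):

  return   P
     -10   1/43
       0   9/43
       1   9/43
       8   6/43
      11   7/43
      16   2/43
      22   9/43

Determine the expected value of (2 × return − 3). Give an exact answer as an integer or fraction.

579/43

E[2x-3] = (1/43)·(-23) + (9/43)·(-3) + (9/43)·(-1) + (6/43)·13 + (7/43)·19 + (2/43)·29 + (9/43)·41
     = 579/43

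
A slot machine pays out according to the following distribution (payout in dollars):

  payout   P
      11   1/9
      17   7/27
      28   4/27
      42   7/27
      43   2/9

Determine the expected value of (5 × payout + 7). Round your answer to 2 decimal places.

158.11

E[5x+7] = (1/9)·62 + (7/27)·92 + (4/27)·147 + (7/27)·217 + (2/9)·222
     = 1423/9 ≈ 158.11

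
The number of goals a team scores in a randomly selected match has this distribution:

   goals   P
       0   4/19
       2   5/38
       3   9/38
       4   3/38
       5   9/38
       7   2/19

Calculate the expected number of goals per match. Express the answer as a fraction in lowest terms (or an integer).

E[X] = (4/19)·0 + (5/38)·2 + (9/38)·3 + (3/38)·4 + (9/38)·5 + (2/19)·7
     = 61/19

61/19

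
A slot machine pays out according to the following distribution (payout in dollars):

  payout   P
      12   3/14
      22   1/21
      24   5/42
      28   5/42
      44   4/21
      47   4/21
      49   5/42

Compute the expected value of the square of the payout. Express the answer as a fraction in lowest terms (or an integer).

7747/6

E[X²] = (3/14)·144 + (1/21)·484 + (5/42)·576 + (5/42)·784 + (4/21)·1936 + (4/21)·2209 + (5/42)·2401
     = 7747/6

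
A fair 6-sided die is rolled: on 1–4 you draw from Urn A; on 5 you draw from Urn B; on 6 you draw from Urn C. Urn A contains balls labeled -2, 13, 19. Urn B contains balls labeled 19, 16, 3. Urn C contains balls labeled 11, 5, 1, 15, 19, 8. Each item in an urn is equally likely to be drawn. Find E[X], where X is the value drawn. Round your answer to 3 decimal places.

10.417

E[X | Urn A] = (-2 + 13 + 19)/3 = 10
E[X | Urn B] = (19 + 16 + 3)/3 = 38/3
E[X | Urn C] = (11 + 5 + 1 + 15 + 19 + 8)/6 = 59/6
E[X] = (2/3)·10 + (1/6)·38/3 + (1/6)·59/6 = 125/12 ≈ 10.417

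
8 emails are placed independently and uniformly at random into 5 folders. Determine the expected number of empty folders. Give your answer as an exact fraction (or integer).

65536/78125

Let Xⱼ=1 if folder j is empty. P(Xⱼ=1) = ((5-1)/5)^8 = 65536/390625.
By linearity, E[#empty] = 5·65536/390625 = 65536/78125.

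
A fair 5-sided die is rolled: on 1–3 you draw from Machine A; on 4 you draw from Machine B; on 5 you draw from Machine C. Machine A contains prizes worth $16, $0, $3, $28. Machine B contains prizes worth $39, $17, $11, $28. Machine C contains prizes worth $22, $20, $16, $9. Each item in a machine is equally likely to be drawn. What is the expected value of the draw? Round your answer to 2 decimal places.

$15.15

E[X | Machine A] = (16 + 0 + 3 + 28)/4 = 47/4
E[X | Machine B] = (39 + 17 + 11 + 28)/4 = 95/4
E[X | Machine C] = (22 + 20 + 16 + 9)/4 = 67/4
E[X] = (3/5)·47/4 + (1/5)·95/4 + (1/5)·67/4 = 303/20 ≈ 15.15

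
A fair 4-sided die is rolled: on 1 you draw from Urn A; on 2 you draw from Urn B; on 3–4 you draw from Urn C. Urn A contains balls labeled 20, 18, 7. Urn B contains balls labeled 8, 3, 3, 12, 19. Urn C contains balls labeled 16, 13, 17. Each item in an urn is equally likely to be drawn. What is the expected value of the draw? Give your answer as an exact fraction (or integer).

41/3

E[X | Urn A] = (20 + 18 + 7)/3 = 15
E[X | Urn B] = (8 + 3 + 3 + 12 + 19)/5 = 9
E[X | Urn C] = (16 + 13 + 17)/3 = 46/3
E[X] = (1/4)·15 + (1/4)·9 + (1/2)·46/3 = 41/3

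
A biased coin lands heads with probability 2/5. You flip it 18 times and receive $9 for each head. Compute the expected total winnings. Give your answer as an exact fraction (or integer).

E[#heads] = 18·2/5 = 36/5 (linearity over flips).
E[winnings] = 9·36/5 = 324/5.

324/5 dollars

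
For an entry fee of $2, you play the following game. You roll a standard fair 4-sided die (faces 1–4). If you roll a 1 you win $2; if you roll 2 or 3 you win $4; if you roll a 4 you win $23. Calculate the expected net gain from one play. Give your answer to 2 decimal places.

$6.25

E[payout] = (1/4)·2 + (1/2)·4 + (1/4)·23 = 33/4
Expected profit = 33/4 − 2 = 25/4 ≈ $6.25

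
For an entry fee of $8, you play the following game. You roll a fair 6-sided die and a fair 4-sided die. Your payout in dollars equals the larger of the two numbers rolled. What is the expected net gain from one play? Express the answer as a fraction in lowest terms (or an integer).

Distribution of the larger of the two numbers rolled: 1 w.p. 1/24, 2 w.p. 1/8, 3 w.p. 5/24, 4 w.p. 7/24, 5 w.p. 1/6, 6 w.p. 1/6
E[payout] = (1/24)·1 + (1/8)·2 + (5/24)·3 + (7/24)·4 + (1/6)·5 + (1/6)·6 = 47/12
Expected profit = 47/12 − 8 = -49/12

-49/12 dollars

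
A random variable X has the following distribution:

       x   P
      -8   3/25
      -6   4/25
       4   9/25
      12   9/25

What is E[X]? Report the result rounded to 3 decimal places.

E[X] = (3/25)·(-8) + (4/25)·(-6) + (9/25)·4 + (9/25)·12
     = 96/25 ≈ 3.840

3.840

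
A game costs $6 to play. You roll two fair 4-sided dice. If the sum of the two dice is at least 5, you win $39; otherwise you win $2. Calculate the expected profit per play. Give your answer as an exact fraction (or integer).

E[payout] = (3/8)·2 + (5/8)·39 = 201/8
Expected profit = 201/8 − 6 = 153/8

153/8 dollars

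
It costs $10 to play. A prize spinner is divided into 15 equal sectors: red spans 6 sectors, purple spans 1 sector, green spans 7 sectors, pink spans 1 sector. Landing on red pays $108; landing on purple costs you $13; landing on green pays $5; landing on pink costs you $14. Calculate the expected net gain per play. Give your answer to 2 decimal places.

E[payout] = (6/15)·108 + (1/15)·(-13) + (7/15)·5 + (1/15)·(-14) = 656/15
Expected profit = 656/15 − 10 = 506/15 ≈ $33.73

$33.73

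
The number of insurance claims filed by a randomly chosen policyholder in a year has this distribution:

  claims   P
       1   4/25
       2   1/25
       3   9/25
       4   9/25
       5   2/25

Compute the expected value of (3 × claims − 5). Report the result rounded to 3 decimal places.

4.480

E[3x-5] = (4/25)·(-2) + (1/25)·1 + (9/25)·4 + (9/25)·7 + (2/25)·10
     = 112/25 ≈ 4.480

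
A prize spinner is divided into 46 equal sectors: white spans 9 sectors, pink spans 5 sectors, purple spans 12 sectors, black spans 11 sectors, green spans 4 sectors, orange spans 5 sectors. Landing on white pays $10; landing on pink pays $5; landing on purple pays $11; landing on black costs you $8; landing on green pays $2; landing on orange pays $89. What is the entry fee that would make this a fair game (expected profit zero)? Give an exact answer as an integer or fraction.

E[payout] = (9/46)·10 + (5/46)·5 + (12/46)·11 + (11/46)·(-8) + (4/46)·2 + (5/46)·89 = 306/23
Fair fee = E[payout] = 306/23

306/23 dollars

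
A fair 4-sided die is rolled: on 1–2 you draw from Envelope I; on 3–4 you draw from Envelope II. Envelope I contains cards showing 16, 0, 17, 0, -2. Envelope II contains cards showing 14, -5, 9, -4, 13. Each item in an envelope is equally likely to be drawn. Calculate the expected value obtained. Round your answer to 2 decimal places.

E[X | Envelope I] = (16 + 0 + 17 + 0 − 2)/5 = 31/5
E[X | Envelope II] = (14 − 5 + 9 − 4 + 13)/5 = 27/5
E[X] = (1/2)·31/5 + (1/2)·27/5 = 29/5 ≈ 5.80

5.80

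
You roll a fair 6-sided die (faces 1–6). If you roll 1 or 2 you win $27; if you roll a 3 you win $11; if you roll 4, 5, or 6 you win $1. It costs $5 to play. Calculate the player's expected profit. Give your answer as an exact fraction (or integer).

E[payout] = (1/2)·1 + (1/6)·11 + (1/3)·27 = 34/3
Expected profit = 34/3 − 5 = 19/3

19/3 dollars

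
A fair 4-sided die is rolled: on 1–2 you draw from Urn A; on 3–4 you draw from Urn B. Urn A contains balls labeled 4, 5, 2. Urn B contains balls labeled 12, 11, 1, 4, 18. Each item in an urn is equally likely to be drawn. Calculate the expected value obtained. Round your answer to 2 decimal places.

6.43

E[X | Urn A] = (4 + 5 + 2)/3 = 11/3
E[X | Urn B] = (12 + 11 + 1 + 4 + 18)/5 = 46/5
E[X] = (1/2)·11/3 + (1/2)·46/5 = 193/30 ≈ 6.43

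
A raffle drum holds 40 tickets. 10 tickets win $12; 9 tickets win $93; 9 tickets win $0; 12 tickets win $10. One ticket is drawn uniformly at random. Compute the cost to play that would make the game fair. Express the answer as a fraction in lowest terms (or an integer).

E[payout] = (10/40)·12 + (9/40)·93 + (9/40)·0 + (12/40)·10 = 1077/40
Fair fee = E[payout] = 1077/40

1077/40 dollars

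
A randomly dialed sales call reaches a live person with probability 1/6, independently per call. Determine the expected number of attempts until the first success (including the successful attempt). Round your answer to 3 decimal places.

For a geometric distribution, E[trials] = 1/p = 1/(1/6) = 6.
≈ 6.000

6.000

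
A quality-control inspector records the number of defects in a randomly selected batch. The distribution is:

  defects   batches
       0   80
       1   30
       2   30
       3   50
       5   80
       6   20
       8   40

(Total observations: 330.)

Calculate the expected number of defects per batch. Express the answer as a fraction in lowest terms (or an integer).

Total = 330, so P(defects=0) = 80/330, etc.
E[X] = (8/33)·0 + (1/11)·1 + (1/11)·2 + (5/33)·3 + (8/33)·5 + (2/33)·6 + (4/33)·8
     = 36/11

36/11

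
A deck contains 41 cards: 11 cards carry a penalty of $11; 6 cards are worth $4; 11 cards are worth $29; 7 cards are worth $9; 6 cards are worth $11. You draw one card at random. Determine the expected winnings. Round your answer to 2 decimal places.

$8.56

E[payout] = (11/41)·(-11) + (6/41)·4 + (11/41)·29 + (7/41)·9 + (6/41)·11 = 351/41
≈ $8.56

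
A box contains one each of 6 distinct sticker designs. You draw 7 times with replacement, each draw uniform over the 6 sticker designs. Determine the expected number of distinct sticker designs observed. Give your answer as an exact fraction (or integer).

Let Xⱼ=1 if type j appears at least once. P(Xⱼ=1) = 1 − ((6−1)/6)^7 = 201811/279936.
E[#distinct] = 6·201811/279936 = 201811/46656.

201811/46656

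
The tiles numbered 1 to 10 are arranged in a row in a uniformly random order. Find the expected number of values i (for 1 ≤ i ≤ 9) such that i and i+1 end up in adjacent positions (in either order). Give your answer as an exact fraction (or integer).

9/5

For each i ∈ {1,…,9}, let Xᵢ = 1 if i and i+1 are adjacent. P(Xᵢ=1) = 2·(10−1)!/10! = 2/10.
By linearity, E[ΣXᵢ] = (9)·(2/10) = 9/5.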